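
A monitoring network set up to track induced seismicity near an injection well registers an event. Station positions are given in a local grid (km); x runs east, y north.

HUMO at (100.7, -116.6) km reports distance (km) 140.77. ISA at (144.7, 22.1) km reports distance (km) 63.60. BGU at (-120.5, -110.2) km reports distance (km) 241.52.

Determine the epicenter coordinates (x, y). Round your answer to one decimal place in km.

81.1 km east, 22.8 km north

Circle about each station: (x − 100.7)² + (y + 116.6)² = 140.77²; (x − 144.7)² + (y − 22.1)² = 63.60²; (x + 120.5)² + (y + 110.2)² = 241.52².
Subtracting pairs of circle equations eliminates x²+y² and gives linear equations (the radical axes):
88.0 x + 277.4 y = 13461.68
-442.4 x + 12.8 y = -35587.48
Solving the 2×2 system: x ≈ 81.1, y ≈ 22.8 km.
Check against HUMO (with the unrounded x, y): √((x − 100.7)²+(y + 116.6)²) = 140.77 ≈ 140.77 km. ✓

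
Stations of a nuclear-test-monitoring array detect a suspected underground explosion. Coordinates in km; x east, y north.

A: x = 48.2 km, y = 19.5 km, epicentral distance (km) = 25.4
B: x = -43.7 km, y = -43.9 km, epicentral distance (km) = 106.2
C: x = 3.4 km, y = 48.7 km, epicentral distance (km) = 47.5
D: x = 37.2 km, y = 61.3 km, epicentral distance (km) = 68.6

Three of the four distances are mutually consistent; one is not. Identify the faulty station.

C

Solve using three stations at a time. Using A, B, D (subtract circle equations pairwise → linear system) gives (x, y) ≈ (55.1, -4.9).
Distances from that point to each station vs reported:
  A: calculated 25.4 vs reported 25.4 → residual 0.0 km
  B: calculated 106.2 vs reported 106.2 → residual 0.0 km
  C: calculated 74.5 vs reported 47.5 → residual 27.0 km
  D: calculated 68.6 vs reported 68.6 → residual 0.0 km
A, B, D are mutually consistent (residuals ≈ 0); C is off by 27.0 km.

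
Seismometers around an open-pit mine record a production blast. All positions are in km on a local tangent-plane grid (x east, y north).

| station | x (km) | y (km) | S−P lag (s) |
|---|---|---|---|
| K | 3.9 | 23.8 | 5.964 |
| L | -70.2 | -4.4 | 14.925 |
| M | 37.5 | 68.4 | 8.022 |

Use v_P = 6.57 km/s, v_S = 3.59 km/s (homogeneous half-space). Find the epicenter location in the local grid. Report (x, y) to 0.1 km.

(47.5, 5.7)

Distance from S−P lag: d = Δt · v_P v_S / (v_P − v_S) = Δt · (6.57·3.59)/(6.57−3.59) ≈ 7.9149·Δt.
So d_K = 47.20, d_L = 118.13, d_M = 63.49 km.
Circle about each station: (x − 3.9)² + (y − 23.8)² = 47.20²; (x + 70.2)² + (y + 4.4)² = 118.13²; (x − 37.5)² + (y − 68.4)² = 63.49².
Subtracting pairs of circle equations eliminates x²+y² and gives linear equations (the radical axes):
-148.2 x − 56.4 y = -7361.11
67.2 x + 89.2 y = 3700.02
Solving the 2×2 system: x ≈ 47.5, y ≈ 5.7 km.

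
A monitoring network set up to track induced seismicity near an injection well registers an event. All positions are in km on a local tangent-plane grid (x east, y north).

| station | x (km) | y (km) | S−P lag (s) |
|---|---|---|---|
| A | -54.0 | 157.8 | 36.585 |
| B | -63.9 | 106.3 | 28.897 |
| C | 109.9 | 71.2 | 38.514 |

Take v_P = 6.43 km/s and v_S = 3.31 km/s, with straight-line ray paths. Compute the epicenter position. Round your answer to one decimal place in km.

-99.4 km east, -87.6 km north

Distance from S−P lag: d = Δt · v_P v_S / (v_P − v_S) = Δt · (6.43·3.31)/(6.43−3.31) ≈ 6.8216·Δt.
So d_A = 249.57, d_B = 197.12, d_C = 262.73 km.
Circle about each station: (x + 54.0)² + (y − 157.8)² = 249.57²; (x + 63.9)² + (y − 106.3)² = 197.12²; (x − 109.9)² + (y − 71.2)² = 262.73².
Subtracting the A equation from the B and C equations removes the quadratic terms:
-19.8 x − 103.0 y = 10994.95
327.8 x − 173.2 y = -17411.26
Solving the 2×2 system: x ≈ -99.4, y ≈ -87.6 km.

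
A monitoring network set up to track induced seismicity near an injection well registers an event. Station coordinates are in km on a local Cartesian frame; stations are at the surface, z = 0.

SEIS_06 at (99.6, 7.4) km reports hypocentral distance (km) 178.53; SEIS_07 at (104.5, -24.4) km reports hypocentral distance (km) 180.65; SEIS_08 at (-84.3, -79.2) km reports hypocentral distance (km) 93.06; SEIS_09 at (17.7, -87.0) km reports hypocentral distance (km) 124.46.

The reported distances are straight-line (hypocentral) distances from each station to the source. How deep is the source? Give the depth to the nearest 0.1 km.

Each station gives a sphere (x−x_i)² + (y−y_i)² + z² = d_i² (stations at z=0).
Subtracting the SEIS_06 sphere from SEIS_07 and SEIS_08: z² cancels, leaving linear equations in x and y:
9.8 x − 63.6 y = 779.23
-367.8 x − 173.2 y = 26617.01
Solving: x ≈ -62.093, y ≈ -21.820 km (keep extra digits for the depth step; rounded: -62.1, -21.8).
Then from the SEIS_06 sphere: z² = 178.53² − (x − 99.6)² − (y − 7.4)² with x = -62.093, y = -21.820, so z ≈ 69.818 ≈ 69.8 km.

z ≈ 69.8 km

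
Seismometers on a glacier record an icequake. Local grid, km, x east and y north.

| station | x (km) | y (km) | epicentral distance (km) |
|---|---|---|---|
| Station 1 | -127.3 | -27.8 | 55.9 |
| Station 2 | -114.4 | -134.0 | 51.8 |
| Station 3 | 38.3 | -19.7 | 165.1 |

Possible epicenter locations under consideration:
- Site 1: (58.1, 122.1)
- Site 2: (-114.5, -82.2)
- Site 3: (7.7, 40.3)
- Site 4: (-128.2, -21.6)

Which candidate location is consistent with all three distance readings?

Site 2

For each candidate, compare |candidate − station| to the reported distance:
Site 1: residuals Station 1 182.5, Station 2 257.0, Station 3 21.9 → max 257.0 km
Site 2: residuals Station 1 0.0, Station 2 0.0, Station 3 0.0 → max 0.0 km
Site 3: residuals Station 1 95.3, Station 2 161.0, Station 3 97.7 → max 161.0 km
Site 4: residuals Station 1 49.6, Station 2 61.4, Station 3 1.4 → max 61.4 km
Only Site 2 has all residuals ≈ 0.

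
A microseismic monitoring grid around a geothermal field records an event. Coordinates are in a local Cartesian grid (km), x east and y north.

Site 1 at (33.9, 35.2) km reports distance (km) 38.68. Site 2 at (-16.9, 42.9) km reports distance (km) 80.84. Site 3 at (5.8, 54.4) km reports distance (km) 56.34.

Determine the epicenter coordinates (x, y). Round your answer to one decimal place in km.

Circle about each station: (x − 33.9)² + (y − 35.2)² = 38.68²; (x + 16.9)² + (y − 42.9)² = 80.84²; (x − 5.8)² + (y − 54.4)² = 56.34².
Subtracting pairs of circle equations eliminates x²+y² and gives linear equations (the radical axes):
-101.6 x + 15.4 y = -5301.19
-56.2 x + 38.4 y = -1073.30
Solving the 2×2 system: x ≈ 61.6, y ≈ 62.2 km.

x ≈ 61.6 km, y ≈ 62.2 km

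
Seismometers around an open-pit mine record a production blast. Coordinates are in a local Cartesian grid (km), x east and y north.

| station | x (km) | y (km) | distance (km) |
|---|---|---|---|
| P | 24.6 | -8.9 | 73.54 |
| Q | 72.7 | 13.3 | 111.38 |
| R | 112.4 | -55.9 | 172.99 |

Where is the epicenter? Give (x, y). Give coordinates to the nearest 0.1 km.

x ≈ -37.3 km, y ≈ 30.8 km

Circle about each station: (x − 24.6)² + (y + 8.9)² = 73.54²; (x − 72.7)² + (y − 13.3)² = 111.38²; (x − 112.4)² + (y + 55.9)² = 172.99².
Subtracting the P equation from the Q and R equations removes the quadratic terms:
96.2 x + 44.4 y = -2219.56
175.6 x − 94.0 y = -9443.21
Solving the 2×2 system: x ≈ -37.3, y ≈ 30.8 km.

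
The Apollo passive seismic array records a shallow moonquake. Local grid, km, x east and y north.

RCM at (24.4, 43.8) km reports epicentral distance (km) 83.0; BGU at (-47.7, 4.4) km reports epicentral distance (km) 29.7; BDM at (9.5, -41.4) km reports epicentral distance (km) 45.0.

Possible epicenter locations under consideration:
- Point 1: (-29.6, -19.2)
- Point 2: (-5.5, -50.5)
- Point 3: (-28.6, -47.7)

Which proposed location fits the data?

For each candidate, compare |candidate − station| to the reported distance:
Point 1: residuals RCM 0.0, BGU 0.0, BDM 0.0 → max 0.0 km
Point 2: residuals RCM 15.9, BGU 39.5, BDM 27.5 → max 39.5 km
Point 3: residuals RCM 22.7, BGU 25.8, BDM 6.4 → max 25.8 km
Only Point 1 has all residuals ≈ 0.

Point 1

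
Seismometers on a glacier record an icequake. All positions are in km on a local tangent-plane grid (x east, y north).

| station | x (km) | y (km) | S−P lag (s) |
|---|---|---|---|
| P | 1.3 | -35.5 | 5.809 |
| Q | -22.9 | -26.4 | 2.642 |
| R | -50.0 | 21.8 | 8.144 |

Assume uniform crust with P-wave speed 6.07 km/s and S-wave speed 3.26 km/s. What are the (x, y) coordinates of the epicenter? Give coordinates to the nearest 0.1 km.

Distance from S−P lag: d = Δt · v_P v_S / (v_P − v_S) = Δt · (6.07·3.26)/(6.07−3.26) ≈ 7.0421·Δt.
So d_P = 40.91, d_Q = 18.61, d_R = 57.35 km.
Circle about each station: (x − 1.3)² + (y + 35.5)² = 40.91²; (x + 22.9)² + (y + 26.4)² = 18.61²; (x + 50.0)² + (y − 21.8)² = 57.35².
Subtracting the P equation from the Q and R equations removes the quadratic terms:
-48.4 x + 18.2 y = 1286.73
-102.6 x + 114.6 y = 97.91
Solving the 2×2 system: x ≈ -39.6, y ≈ -34.6 km.

(-39.6, -34.6)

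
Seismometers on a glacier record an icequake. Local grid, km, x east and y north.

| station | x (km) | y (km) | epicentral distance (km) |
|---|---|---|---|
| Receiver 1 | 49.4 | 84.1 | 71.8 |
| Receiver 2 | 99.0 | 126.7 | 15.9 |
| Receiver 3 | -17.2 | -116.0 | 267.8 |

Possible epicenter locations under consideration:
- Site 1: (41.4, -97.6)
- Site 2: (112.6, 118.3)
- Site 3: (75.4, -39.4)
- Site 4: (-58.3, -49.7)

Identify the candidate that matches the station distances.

Site 2

For each candidate, compare |candidate − station| to the reported distance:
Site 1: residuals Receiver 1 110.1, Receiver 2 215.7, Receiver 3 206.4 → max 215.7 km
Site 2: residuals Receiver 1 0.1, Receiver 2 0.1, Receiver 3 0.1 → max 0.1 km
Site 3: residuals Receiver 1 54.4, Receiver 2 151.9, Receiver 3 147.6 → max 151.9 km
Site 4: residuals Receiver 1 100.0, Receiver 2 220.4, Receiver 3 189.8 → max 220.4 km
Only Site 2 has all residuals ≈ 0.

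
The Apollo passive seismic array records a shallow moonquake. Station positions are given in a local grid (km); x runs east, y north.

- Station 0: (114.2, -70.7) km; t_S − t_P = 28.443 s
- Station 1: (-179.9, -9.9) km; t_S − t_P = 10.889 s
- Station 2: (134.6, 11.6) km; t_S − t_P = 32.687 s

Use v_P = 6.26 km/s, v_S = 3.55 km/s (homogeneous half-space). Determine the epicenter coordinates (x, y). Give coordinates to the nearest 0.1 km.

(-119.0, -75.2)

Distance from S−P lag: d = Δt · v_P v_S / (v_P − v_S) = Δt · (6.26·3.55)/(6.26−3.55) ≈ 8.2004·Δt.
So d_Station 0 = 233.24, d_Station 1 = 89.29, d_Station 2 = 268.05 km.
Circle about each station: (x − 114.2)² + (y + 70.7)² = 233.24²; (x + 179.9)² + (y + 9.9)² = 89.29²; (x − 134.6)² + (y − 11.6)² = 268.05².
Subtracting the Station 0 equation from the Station 1 and Station 2 equations removes the quadratic terms:
-588.2 x + 121.6 y = 60850.08
40.8 x + 164.6 y = -17238.31
Solving the 2×2 system: x ≈ -119.0, y ≈ -75.2 km.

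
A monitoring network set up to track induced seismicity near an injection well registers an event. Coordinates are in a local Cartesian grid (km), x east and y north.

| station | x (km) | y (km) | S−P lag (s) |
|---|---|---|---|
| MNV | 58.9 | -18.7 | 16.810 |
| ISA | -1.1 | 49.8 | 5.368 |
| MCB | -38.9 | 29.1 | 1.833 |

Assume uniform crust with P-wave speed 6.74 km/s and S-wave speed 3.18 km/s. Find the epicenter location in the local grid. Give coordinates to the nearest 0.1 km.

Distance from S−P lag: d = Δt · v_P v_S / (v_P − v_S) = Δt · (6.74·3.18)/(6.74−3.18) ≈ 6.0206·Δt.
So d_MNV = 101.21, d_ISA = 32.32, d_MCB = 11.04 km.
Circle about each station: (x − 58.9)² + (y + 18.7)² = 101.21²; (x + 1.1)² + (y − 49.8)² = 32.32²; (x + 38.9)² + (y − 29.1)² = 11.04².
Subtracting the MNV equation from the ISA and MCB equations removes the quadratic terms:
-120.0 x + 137.0 y = 7861.23
-195.6 x + 95.6 y = 8662.70
Solving the 2×2 system: x ≈ -28.4, y ≈ 32.5 km.

x ≈ -28.4 km, y ≈ 32.5 km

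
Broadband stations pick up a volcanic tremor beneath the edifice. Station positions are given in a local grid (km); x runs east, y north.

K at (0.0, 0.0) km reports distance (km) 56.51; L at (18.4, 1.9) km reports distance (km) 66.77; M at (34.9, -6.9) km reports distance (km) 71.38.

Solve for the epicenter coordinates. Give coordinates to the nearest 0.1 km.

Circle about each station: x² + y² = 56.51²; (x − 18.4)² + (y − 1.9)² = 66.77²; (x − 34.9)² + (y + 6.9)² = 71.38².
Subtracting the K equation from the L and M equations removes the quadratic terms:
36.8 x + 3.8 y = -922.68
69.8 x − 13.8 y = -636.10
Solving the 2×2 system: x ≈ -19.6, y ≈ -53.0 km.

x ≈ -19.6 km, y ≈ -53.0 km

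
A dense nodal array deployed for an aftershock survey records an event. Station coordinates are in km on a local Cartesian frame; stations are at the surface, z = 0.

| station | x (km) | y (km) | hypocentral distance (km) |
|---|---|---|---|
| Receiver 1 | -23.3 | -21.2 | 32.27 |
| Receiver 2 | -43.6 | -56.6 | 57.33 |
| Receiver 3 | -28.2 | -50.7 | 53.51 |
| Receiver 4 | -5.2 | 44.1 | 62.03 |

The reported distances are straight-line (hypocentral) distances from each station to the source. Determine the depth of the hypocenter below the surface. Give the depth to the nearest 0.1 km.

z ≈ 18.6 km

Each station gives a sphere (x−x_i)² + (y−y_i)² + z² = d_i² (stations at z=0).
Subtracting the Receiver 1 sphere from Receiver 2 and Receiver 3: z² cancels, leaving linear equations in x and y:
-40.6 x − 70.8 y = 1866.81
-9.8 x − 59.0 y = 551.43
Solving: x ≈ -41.786, y ≈ -2.406 km (keep extra digits for the depth step; rounded: -41.8, -2.4).
Then from the Receiver 1 sphere: z² = 32.27² − (x + 23.3)² − (y + 21.2)² with x = -41.786, y = -2.406, so z ≈ 18.612 ≈ 18.6 km.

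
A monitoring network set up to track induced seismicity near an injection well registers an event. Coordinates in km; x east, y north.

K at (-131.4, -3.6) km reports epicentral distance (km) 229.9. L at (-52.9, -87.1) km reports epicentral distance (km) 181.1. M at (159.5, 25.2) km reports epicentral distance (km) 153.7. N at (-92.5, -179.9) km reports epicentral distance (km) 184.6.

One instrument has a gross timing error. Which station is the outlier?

L

Solve using three stations at a time. Using K, M, N (subtract circle equations pairwise → linear system) gives (x, y) ≈ (75.6, -103.6).
Distances from that point to each station vs reported:
  K: calculated 229.9 vs reported 229.9 → residual 0.0 km
  L: calculated 129.6 vs reported 181.1 → residual 51.5 km
  M: calculated 153.7 vs reported 153.7 → residual 0.0 km
  N: calculated 184.6 vs reported 184.6 → residual 0.0 km
K, M, N are mutually consistent (residuals ≈ 0); L is off by 51.5 km.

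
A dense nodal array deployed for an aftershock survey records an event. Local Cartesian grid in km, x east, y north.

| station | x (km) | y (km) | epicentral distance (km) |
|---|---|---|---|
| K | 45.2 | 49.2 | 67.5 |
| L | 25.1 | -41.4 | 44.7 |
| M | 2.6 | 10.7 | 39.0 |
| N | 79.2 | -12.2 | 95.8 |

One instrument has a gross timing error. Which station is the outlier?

K

Solve using three stations at a time. Using L, M, N (subtract circle equations pairwise → linear system) gives (x, y) ≈ (-15.9, -23.6).
Distances from that point to each station vs reported:
  K: calculated 95.1 vs reported 67.5 → residual 27.6 km
  L: calculated 44.7 vs reported 44.7 → residual 0.0 km
  M: calculated 39.0 vs reported 39.0 → residual 0.0 km
  N: calculated 95.8 vs reported 95.8 → residual 0.0 km
L, M, N are mutually consistent (residuals ≈ 0); K is off by 27.6 km.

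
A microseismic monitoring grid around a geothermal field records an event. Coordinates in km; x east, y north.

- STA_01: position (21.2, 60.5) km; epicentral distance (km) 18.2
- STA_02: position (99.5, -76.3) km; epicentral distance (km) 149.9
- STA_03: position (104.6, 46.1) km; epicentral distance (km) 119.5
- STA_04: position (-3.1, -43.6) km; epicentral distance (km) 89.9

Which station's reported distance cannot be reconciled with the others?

STA_03

Solve using three stations at a time. Using STA_01, STA_02, STA_04 (subtract circle equations pairwise → linear system) gives (x, y) ≈ (11.6, 45.1).
Distances from that point to each station vs reported:
  STA_01: calculated 18.2 vs reported 18.2 → residual 0.0 km
  STA_02: calculated 149.9 vs reported 149.9 → residual 0.0 km
  STA_03: calculated 93.0 vs reported 119.5 → residual 26.5 km
  STA_04: calculated 89.9 vs reported 89.9 → residual 0.0 km
STA_01, STA_02, STA_04 are mutually consistent (residuals ≈ 0); STA_03 is off by 26.5 km.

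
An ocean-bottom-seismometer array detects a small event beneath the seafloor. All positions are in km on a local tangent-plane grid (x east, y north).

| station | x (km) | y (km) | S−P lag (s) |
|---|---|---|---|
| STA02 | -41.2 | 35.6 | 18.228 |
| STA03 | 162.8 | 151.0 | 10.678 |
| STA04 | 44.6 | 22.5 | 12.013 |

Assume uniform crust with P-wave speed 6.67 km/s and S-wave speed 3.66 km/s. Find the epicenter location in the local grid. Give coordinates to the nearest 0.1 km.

(86.2, 110.6)

Distance from S−P lag: d = Δt · v_P v_S / (v_P − v_S) = Δt · (6.67·3.66)/(6.67−3.66) ≈ 8.1104·Δt.
So d_STA02 = 147.84, d_STA03 = 86.60, d_STA04 = 97.43 km.
Circle about each station: (x + 41.2)² + (y − 35.6)² = 147.84²; (x − 162.8)² + (y − 151.0)² = 86.60²; (x − 44.6)² + (y − 22.5)² = 97.43².
Subtracting the STA02 equation from the STA03 and STA04 equations removes the quadratic terms:
408.0 x + 230.8 y = 60697.15
171.6 x − 26.2 y = 11894.67
Solving the 2×2 system: x ≈ 86.2, y ≈ 110.6 km.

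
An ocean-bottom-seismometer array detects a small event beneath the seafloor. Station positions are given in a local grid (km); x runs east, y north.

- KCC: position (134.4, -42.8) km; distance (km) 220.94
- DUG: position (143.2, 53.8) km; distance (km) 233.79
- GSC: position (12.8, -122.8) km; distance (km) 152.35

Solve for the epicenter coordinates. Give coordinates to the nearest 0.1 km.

-83.2 km east, -4.5 km north

Circle about each station: (x − 134.4)² + (y + 42.8)² = 220.94²; (x − 143.2)² + (y − 53.8)² = 233.79²; (x − 12.8)² + (y + 122.8)² = 152.35².
Subtracting the KCC equation from the DUG and GSC equations removes the quadratic terms:
17.6 x + 193.2 y = -2337.80
-243.2 x − 160.0 y = 20952.44
Solving the 2×2 system: x ≈ -83.2, y ≈ -4.5 km.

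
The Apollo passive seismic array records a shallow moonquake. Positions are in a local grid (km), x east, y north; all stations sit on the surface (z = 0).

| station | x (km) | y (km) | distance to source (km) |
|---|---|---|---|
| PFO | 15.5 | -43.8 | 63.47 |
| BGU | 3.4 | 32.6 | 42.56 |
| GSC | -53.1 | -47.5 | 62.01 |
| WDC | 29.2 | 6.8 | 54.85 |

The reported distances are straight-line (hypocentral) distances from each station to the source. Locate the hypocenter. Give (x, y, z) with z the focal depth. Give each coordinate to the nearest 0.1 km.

Each station gives a sphere (x−x_i)² + (y−y_i)² + z² = d_i² (stations at z=0).
Subtracting the PFO sphere from BGU and GSC: z² cancels, leaving linear equations in x and y:
-24.2 x + 152.8 y = 1132.72
-137.2 x − 7.4 y = 3100.37
Solving: x ≈ -22.803, y ≈ 3.802 km (keep extra digits for the depth step; rounded: -22.8, 3.8).
Then from the PFO sphere: z² = 63.47² − (x − 15.5)² − (y + 43.8)² with x = -22.803, y = 3.802, so z ≈ 17.186 ≈ 17.2 km.

(-22.8, 3.8, 17.2)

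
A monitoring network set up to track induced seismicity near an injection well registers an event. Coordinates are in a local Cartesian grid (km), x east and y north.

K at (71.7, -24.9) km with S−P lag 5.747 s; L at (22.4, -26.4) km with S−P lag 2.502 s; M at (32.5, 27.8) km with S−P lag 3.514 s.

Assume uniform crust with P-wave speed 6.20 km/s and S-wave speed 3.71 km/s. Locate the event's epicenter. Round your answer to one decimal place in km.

Distance from S−P lag: d = Δt · v_P v_S / (v_P − v_S) = Δt · (6.20·3.71)/(6.20−3.71) ≈ 9.2378·Δt.
So d_K = 53.09, d_L = 23.11, d_M = 32.46 km.
Circle about each station: (x − 71.7)² + (y + 24.9)² = 53.09²; (x − 22.4)² + (y + 26.4)² = 23.11²; (x − 32.5)² + (y − 27.8)² = 32.46².
Subtracting pairs of circle equations eliminates x²+y² and gives linear equations (the radical axes):
-98.6 x − 3.0 y = -2277.70
-78.4 x + 105.4 y = -2166.91
Solving the 2×2 system: x ≈ 23.2, y ≈ -3.3 km.
Check against K (with the unrounded x, y): √((x − 71.7)²+(y + 24.9)²) = 53.09 ≈ 53.09 km. ✓

x ≈ 23.2 km, y ≈ -3.3 km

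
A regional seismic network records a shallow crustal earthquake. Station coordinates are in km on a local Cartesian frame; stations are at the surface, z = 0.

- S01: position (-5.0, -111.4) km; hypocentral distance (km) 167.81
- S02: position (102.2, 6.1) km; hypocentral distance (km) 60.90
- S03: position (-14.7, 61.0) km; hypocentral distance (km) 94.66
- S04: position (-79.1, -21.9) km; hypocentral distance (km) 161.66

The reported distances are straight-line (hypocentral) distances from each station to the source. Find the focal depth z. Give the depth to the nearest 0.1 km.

Each station gives a sphere (x−x_i)² + (y−y_i)² + z² = d_i² (stations at z=0).
Subtracting the S01 sphere from S02 and S03: z² cancels, leaving linear equations in x and y:
214.4 x + 235.0 y = 22498.48
-19.4 x + 344.8 y = 10701.81
Solving: x ≈ 66.798, y ≈ 34.796 km (keep extra digits for the depth step; rounded: 66.8, 34.8).
Then from the S01 sphere: z² = 167.81² − (x + 5.0)² − (y + 111.4)² with x = 66.798, y = 34.796, so z ≈ 40.398 ≈ 40.4 km.

z ≈ 40.4 km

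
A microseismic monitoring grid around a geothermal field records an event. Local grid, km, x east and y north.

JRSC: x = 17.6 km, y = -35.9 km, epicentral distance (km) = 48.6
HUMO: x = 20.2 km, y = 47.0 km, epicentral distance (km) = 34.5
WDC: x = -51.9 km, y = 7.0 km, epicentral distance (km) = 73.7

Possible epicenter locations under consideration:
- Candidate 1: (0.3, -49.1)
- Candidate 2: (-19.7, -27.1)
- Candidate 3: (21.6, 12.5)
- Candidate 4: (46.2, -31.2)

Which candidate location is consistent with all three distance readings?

Candidate 3

For each candidate, compare |candidate − station| to the reported distance:
Candidate 1: residuals JRSC 26.8, HUMO 63.6, WDC 2.9 → max 63.6 km
Candidate 2: residuals JRSC 10.3, HUMO 49.7, WDC 26.8 → max 49.7 km
Candidate 3: residuals JRSC 0.0, HUMO 0.0, WDC 0.0 → max 0.0 km
Candidate 4: residuals JRSC 19.6, HUMO 47.9, WDC 31.6 → max 47.9 km
Only Candidate 3 has all residuals ≈ 0.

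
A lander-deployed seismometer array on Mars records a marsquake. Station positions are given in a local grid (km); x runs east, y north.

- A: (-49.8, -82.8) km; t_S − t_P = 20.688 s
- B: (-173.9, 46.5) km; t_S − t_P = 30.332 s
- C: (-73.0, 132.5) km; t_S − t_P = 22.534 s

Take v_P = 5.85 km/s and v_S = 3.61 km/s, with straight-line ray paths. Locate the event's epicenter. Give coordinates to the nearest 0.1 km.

(111.4, 27.0)

Distance from S−P lag: d = Δt · v_P v_S / (v_P − v_S) = Δt · (5.85·3.61)/(5.85−3.61) ≈ 9.4279·Δt.
So d_A = 195.04, d_B = 285.97, d_C = 212.45 km.
Circle about each station: (x + 49.8)² + (y + 82.8)² = 195.04²; (x + 173.9)² + (y − 46.5)² = 285.97²; (x + 73.0)² + (y − 132.5)² = 212.45².
Subtracting pairs of circle equations eliminates x²+y² and gives linear equations (the radical axes):
-248.2 x + 258.6 y = -20670.66
-46.4 x + 430.6 y = 6454.97
Solving the 2×2 system: x ≈ 111.4, y ≈ 27.0 km.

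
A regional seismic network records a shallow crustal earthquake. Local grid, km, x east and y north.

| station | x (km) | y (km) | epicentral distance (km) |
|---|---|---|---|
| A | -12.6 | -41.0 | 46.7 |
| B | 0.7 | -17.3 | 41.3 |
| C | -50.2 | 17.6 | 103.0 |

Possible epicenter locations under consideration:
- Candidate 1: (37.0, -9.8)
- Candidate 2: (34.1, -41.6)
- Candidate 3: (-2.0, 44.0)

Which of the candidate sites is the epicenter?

For each candidate, compare |candidate − station| to the reported distance:
Candidate 1: residuals A 11.9, B 4.2, C 11.6 → max 11.9 km
Candidate 2: residuals A 0.0, B 0.0, C 0.0 → max 0.0 km
Candidate 3: residuals A 39.0, B 20.1, C 48.0 → max 48.0 km
Only Candidate 2 has all residuals ≈ 0.

Candidate 2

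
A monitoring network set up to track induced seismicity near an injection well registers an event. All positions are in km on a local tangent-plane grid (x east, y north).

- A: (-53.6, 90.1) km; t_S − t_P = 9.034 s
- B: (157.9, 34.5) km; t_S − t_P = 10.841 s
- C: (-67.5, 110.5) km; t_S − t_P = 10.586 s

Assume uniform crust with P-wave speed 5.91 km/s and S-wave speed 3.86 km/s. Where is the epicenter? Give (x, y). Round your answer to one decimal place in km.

Distance from S−P lag: d = Δt · v_P v_S / (v_P − v_S) = Δt · (5.91·3.86)/(5.91−3.86) ≈ 11.1281·Δt.
So d_A = 100.53, d_B = 120.64, d_C = 117.80 km.
Circle about each station: (x + 53.6)² + (y − 90.1)² = 100.53²; (x − 157.9)² + (y − 34.5)² = 120.64²; (x + 67.5)² + (y − 110.5)² = 117.80².
Subtracting the A equation from the B and C equations removes the quadratic terms:
423.0 x − 111.2 y = 10683.96
-27.8 x + 40.8 y = 2004.97
Solving the 2×2 system: x ≈ 46.5, y ≈ 80.8 km.

(46.5, 80.8)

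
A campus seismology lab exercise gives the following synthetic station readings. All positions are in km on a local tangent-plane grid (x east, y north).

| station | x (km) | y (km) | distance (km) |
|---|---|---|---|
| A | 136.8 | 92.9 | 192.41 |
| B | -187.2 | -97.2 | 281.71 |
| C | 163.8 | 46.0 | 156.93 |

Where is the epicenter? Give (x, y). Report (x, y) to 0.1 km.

(94.5, -94.8)

Circle about each station: (x − 136.8)² + (y − 92.9)² = 192.41²; (x + 187.2)² + (y + 97.2)² = 281.71²; (x − 163.8)² + (y − 46.0)² = 156.93².
Subtracting the A equation from the B and C equations removes the quadratic terms:
-648.0 x − 380.2 y = -25191.89
54.0 x − 93.8 y = 13996.37
Solving the 2×2 system: x ≈ 94.5, y ≈ -94.8 km.
Check against A (with the unrounded x, y): √((x − 136.8)²+(y − 92.9)²) = 192.42 ≈ 192.41 km. ✓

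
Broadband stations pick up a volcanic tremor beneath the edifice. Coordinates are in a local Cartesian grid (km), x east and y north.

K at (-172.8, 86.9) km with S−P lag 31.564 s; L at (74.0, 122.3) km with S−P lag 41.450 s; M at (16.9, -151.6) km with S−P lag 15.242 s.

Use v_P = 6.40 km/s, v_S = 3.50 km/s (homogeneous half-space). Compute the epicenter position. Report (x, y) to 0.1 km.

Distance from S−P lag: d = Δt · v_P v_S / (v_P − v_S) = Δt · (6.40·3.50)/(6.40−3.50) ≈ 7.7241·Δt.
So d_K = 243.80, d_L = 320.17, d_M = 117.73 km.
Circle about each station: (x + 172.8)² + (y − 86.9)² = 243.80²; (x − 74.0)² + (y − 122.3)² = 320.17²; (x − 16.9)² + (y + 151.6)² = 117.73².
Subtracting the K equation from the L and M equations removes the quadratic terms:
493.6 x + 70.8 y = -60048.55
379.4 x − 477.0 y = 31434.81
Solving the 2×2 system: x ≈ -100.7, y ≈ -146.0 km.
Check against K (with the unrounded x, y): √((x + 172.8)²+(y − 86.9)²) = 243.81 ≈ 243.80 km. ✓

(-100.7, -146.0)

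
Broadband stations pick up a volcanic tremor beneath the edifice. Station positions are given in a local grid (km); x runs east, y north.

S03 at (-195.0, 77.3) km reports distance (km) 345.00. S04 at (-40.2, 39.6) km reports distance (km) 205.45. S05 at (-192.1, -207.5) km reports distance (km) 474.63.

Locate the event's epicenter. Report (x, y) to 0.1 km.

x ≈ 146.7 km, y ≈ 124.9 km

Circle about each station: (x + 195.0)² + (y − 77.3)² = 345.00²; (x + 40.2)² + (y − 39.6)² = 205.45²; (x + 192.1)² + (y + 207.5)² = 474.63².
Subtracting pairs of circle equations eliminates x²+y² and gives linear equations (the radical axes):
309.6 x − 75.4 y = 35999.21
5.8 x − 569.6 y = -70290.27
Solving the 2×2 system: x ≈ 146.7, y ≈ 124.9 km.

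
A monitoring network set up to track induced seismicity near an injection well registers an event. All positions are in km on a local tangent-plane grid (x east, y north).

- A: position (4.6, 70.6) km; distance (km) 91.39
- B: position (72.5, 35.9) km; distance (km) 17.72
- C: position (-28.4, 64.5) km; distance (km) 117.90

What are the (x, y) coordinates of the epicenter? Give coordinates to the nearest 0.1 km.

x ≈ 80.9 km, y ≈ 20.3 km

Circle about each station: (x − 4.6)² + (y − 70.6)² = 91.39²; (x − 72.5)² + (y − 35.9)² = 17.72²; (x + 28.4)² + (y − 64.5)² = 117.90².
Subtracting the A equation from the B and C equations removes the quadratic terms:
135.8 x − 69.4 y = 9577.67
-66.0 x − 12.2 y = -5586.99
Solving the 2×2 system: x ≈ 80.9, y ≈ 20.3 km.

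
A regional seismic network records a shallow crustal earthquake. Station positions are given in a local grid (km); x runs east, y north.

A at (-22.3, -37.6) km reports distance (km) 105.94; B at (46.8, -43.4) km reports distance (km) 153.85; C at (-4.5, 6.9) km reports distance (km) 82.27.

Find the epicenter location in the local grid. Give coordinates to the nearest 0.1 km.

(-69.6, 57.2)

Circle about each station: (x + 22.3)² + (y + 37.6)² = 105.94²; (x − 46.8)² + (y + 43.4)² = 153.85²; (x + 4.5)² + (y − 6.9)² = 82.27².
Subtracting the A equation from the B and C equations removes the quadratic terms:
138.2 x − 11.6 y = -10283.79
35.6 x + 89.0 y = 2611.74
Solving the 2×2 system: x ≈ -69.6, y ≈ 57.2 km.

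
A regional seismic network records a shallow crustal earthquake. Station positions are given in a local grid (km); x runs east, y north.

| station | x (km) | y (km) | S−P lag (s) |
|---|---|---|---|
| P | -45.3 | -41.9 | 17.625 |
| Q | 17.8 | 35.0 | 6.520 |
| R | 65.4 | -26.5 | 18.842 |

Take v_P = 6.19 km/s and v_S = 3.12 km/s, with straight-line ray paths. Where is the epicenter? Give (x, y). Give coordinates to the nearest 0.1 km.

x ≈ -11.5 km, y ≈ 63.7 km

Distance from S−P lag: d = Δt · v_P v_S / (v_P − v_S) = Δt · (6.19·3.12)/(6.19−3.12) ≈ 6.2908·Δt.
So d_P = 110.88, d_Q = 41.02, d_R = 118.53 km.
Circle about each station: (x + 45.3)² + (y + 41.9)² = 110.88²; (x − 17.8)² + (y − 35.0)² = 41.02²; (x − 65.4)² + (y + 26.5)² = 118.53².
Subtracting the P equation from the Q and R equations removes the quadratic terms:
126.2 x + 153.8 y = 8345.87
221.4 x + 30.8 y = -583.28
Solving the 2×2 system: x ≈ -11.5, y ≈ 63.7 km.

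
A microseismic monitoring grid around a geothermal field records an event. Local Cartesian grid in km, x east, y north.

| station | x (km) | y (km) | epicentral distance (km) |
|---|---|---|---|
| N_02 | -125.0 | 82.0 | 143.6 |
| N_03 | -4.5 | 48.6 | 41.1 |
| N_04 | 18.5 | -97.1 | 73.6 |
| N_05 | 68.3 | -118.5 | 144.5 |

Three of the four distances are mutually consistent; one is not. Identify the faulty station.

N_04

Solve using three stations at a time. Using N_02, N_03, N_05 (subtract circle equations pairwise → linear system) gives (x, y) ≈ (-2.2, 7.6).
Distances from that point to each station vs reported:
  N_02: calculated 143.6 vs reported 143.6 → residual 0.0 km
  N_03: calculated 41.0 vs reported 41.1 → residual 0.1 km
  N_04: calculated 106.7 vs reported 73.6 → residual 33.1 km
  N_05: calculated 144.5 vs reported 144.5 → residual 0.0 km
N_02, N_03, N_05 are mutually consistent (residuals ≈ 0); N_04 is off by 33.1 km.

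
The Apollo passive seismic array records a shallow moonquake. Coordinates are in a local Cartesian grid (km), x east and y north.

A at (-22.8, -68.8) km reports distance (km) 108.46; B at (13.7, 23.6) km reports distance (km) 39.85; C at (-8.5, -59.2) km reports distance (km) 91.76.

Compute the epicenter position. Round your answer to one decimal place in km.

Circle about each station: (x + 22.8)² + (y + 68.8)² = 108.46²; (x − 13.7)² + (y − 23.6)² = 39.85²; (x + 8.5)² + (y + 59.2)² = 91.76².
Subtracting the A equation from the B and C equations removes the quadratic terms:
73.0 x + 184.8 y = 5666.92
28.6 x + 19.2 y = 1667.28
Solving the 2×2 system: x ≈ 51.3, y ≈ 10.4 km.

(51.3, 10.4)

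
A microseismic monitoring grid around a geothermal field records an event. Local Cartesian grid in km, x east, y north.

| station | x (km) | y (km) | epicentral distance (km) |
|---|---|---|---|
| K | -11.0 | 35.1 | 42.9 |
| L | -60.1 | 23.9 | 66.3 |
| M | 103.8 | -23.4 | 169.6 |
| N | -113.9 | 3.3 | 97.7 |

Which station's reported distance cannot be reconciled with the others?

Solve using three stations at a time. Using K, M, N (subtract circle equations pairwise → linear system) gives (x, y) ≈ (-39.8, 66.9).
Distances from that point to each station vs reported:
  K: calculated 42.9 vs reported 42.9 → residual 0.0 km
  L: calculated 47.6 vs reported 66.3 → residual 18.7 km
  M: calculated 169.6 vs reported 169.6 → residual 0.0 km
  N: calculated 97.7 vs reported 97.7 → residual 0.0 km
K, M, N are mutually consistent (residuals ≈ 0); L is off by 18.7 km.

L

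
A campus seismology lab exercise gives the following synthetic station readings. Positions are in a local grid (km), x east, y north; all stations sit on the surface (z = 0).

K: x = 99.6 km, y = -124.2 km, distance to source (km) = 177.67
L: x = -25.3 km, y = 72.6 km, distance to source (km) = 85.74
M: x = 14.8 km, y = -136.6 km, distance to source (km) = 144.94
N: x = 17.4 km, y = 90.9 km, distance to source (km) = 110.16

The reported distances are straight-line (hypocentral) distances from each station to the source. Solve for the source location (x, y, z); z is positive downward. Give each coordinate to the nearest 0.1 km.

Each station gives a sphere (x−x_i)² + (y−y_i)² + z² = d_i² (stations at z=0).
Subtracting the K sphere from L and M: z² cancels, leaving linear equations in x and y:
-249.8 x + 393.6 y = 4780.33
-169.6 x − 24.8 y = 4091.83
Solving: x ≈ -23.703, y ≈ -2.898 km (keep extra digits for the depth step; rounded: -23.7, -2.9).
Then from the K sphere: z² = 177.67² − (x − 99.6)² − (y + 124.2)² with x = -23.703, y = -2.898, so z ≈ 40.606 ≈ 40.6 km.
Check against N (with the unrounded solution): distance 110.17 ≈ 110.16 km. ✓

x ≈ -23.7 km, y ≈ -2.9 km, depth ≈ 40.6 km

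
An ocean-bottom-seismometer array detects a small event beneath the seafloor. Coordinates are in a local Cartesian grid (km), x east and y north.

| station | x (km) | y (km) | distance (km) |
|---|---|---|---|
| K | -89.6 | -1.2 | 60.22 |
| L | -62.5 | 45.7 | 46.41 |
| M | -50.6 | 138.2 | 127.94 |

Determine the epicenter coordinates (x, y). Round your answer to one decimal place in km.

Circle about each station: (x + 89.6)² + (y + 1.2)² = 60.22²; (x + 62.5)² + (y − 45.7)² = 46.41²; (x + 50.6)² + (y − 138.2)² = 127.94².
Subtracting the K equation from the L and M equations removes the quadratic terms:
54.2 x + 93.8 y = -562.30
78.0 x + 278.8 y = 887.80
Solving the 2×2 system: x ≈ -30.8, y ≈ 11.8 km.

(-30.8, 11.8)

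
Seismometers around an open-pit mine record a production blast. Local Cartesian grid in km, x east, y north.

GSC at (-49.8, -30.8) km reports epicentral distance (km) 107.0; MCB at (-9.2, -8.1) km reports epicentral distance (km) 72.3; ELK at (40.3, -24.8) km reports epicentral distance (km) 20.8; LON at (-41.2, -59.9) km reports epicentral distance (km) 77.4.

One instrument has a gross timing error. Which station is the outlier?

Solve using three stations at a time. Using GSC, MCB, ELK (subtract circle equations pairwise → linear system) gives (x, y) ≈ (57.0, -37.1).
Distances from that point to each station vs reported:
  GSC: calculated 107.0 vs reported 107.0 → residual 0.0 km
  MCB: calculated 72.3 vs reported 72.3 → residual 0.0 km
  ELK: calculated 20.8 vs reported 20.8 → residual 0.0 km
  LON: calculated 100.8 vs reported 77.4 → residual 23.4 km
GSC, MCB, ELK are mutually consistent (residuals ≈ 0); LON is off by 23.4 km.

LON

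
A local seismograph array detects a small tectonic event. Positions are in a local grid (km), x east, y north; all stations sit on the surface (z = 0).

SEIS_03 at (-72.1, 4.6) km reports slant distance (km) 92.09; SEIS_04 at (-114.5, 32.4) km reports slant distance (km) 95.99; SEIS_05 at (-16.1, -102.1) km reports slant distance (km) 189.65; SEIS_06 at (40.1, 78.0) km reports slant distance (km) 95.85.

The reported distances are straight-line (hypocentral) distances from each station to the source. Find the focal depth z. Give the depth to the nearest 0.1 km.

depth ≈ 45.2 km

Each station gives a sphere (x−x_i)² + (y−y_i)² + z² = d_i² (stations at z=0).
Subtracting the SEIS_03 sphere from SEIS_04 and SEIS_05: z² cancels, leaving linear equations in x and y:
-84.8 x + 55.6 y = 8206.93
112.0 x − 213.4 y = -22022.50
Solving: x ≈ -44.393, y ≈ 79.899 km (keep extra digits for the depth step; rounded: -44.4, 79.9).
Then from the SEIS_03 sphere: z² = 92.09² − (x + 72.1)² − (y − 4.6)² with x = -44.393, y = 79.899, so z ≈ 45.199 ≈ 45.2 km.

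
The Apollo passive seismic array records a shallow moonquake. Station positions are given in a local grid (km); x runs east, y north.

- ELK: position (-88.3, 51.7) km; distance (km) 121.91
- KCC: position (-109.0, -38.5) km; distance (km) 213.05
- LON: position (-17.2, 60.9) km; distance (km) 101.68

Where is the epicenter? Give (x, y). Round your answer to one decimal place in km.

(-34.5, 161.1)

Circle about each station: (x + 88.3)² + (y − 51.7)² = 121.91²; (x + 109.0)² + (y + 38.5)² = 213.05²; (x + 17.2)² + (y − 60.9)² = 101.68².
Subtracting pairs of circle equations eliminates x²+y² and gives linear equations (the radical axes):
-41.4 x − 180.4 y = -27634.78
142.2 x + 18.4 y = -1941.90
Solving the 2×2 system: x ≈ -34.5, y ≈ 161.1 km.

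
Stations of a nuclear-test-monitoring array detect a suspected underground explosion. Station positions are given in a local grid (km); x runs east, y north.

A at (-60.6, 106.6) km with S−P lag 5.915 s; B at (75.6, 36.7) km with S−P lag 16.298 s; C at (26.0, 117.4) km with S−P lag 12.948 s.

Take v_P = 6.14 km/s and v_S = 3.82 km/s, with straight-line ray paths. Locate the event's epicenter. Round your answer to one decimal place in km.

(-88.3, 53.6)

Distance from S−P lag: d = Δt · v_P v_S / (v_P − v_S) = Δt · (6.14·3.82)/(6.14−3.82) ≈ 10.1098·Δt.
So d_A = 59.80, d_B = 164.77, d_C = 130.90 km.
Circle about each station: (x + 60.6)² + (y − 106.6)² = 59.80²; (x − 75.6)² + (y − 36.7)² = 164.77²; (x − 26.0)² + (y − 117.4)² = 130.90².
Subtracting the A equation from the B and C equations removes the quadratic terms:
272.4 x − 139.8 y = -31546.78
173.2 x + 21.6 y = -14135.93
Solving the 2×2 system: x ≈ -88.3, y ≈ 53.6 km.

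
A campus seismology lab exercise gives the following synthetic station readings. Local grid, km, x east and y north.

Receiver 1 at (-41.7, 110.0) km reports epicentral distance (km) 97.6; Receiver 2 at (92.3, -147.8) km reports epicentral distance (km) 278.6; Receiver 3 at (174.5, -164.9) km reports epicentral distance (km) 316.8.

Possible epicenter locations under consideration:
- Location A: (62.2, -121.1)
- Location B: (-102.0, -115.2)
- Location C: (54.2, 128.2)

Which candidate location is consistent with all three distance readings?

Location C

For each candidate, compare |candidate − station| to the reported distance:
Location A: residuals Receiver 1 155.8, Receiver 2 238.4, Receiver 3 196.3 → max 238.4 km
Location B: residuals Receiver 1 135.5, Receiver 2 81.6, Receiver 3 35.9 → max 135.5 km
Location C: residuals Receiver 1 0.0, Receiver 2 0.0, Receiver 3 0.0 → max 0.0 km
Only Location C has all residuals ≈ 0.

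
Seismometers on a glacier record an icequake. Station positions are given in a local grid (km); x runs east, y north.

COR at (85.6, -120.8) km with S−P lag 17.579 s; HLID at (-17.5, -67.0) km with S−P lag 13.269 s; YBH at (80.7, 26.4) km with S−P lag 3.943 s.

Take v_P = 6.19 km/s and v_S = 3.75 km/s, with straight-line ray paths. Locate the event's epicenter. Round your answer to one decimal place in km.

Distance from S−P lag: d = Δt · v_P v_S / (v_P − v_S) = Δt · (6.19·3.75)/(6.19−3.75) ≈ 9.5133·Δt.
So d_COR = 167.23, d_HLID = 126.23, d_YBH = 37.51 km.
Circle about each station: (x − 85.6)² + (y + 120.8)² = 167.23²; (x + 17.5)² + (y + 67.0)² = 126.23²; (x − 80.7)² + (y − 26.4)² = 37.51².
Subtracting the COR equation from the HLID and YBH equations removes the quadratic terms:
-206.2 x + 107.6 y = -5092.89
-9.8 x + 294.4 y = 11848.32
Solving the 2×2 system: x ≈ 46.5, y ≈ 41.8 km.
Check against COR (with the unrounded x, y): √((x − 85.6)²+(y + 120.8)²) = 167.23 ≈ 167.23 km. ✓

x ≈ 46.5 km, y ≈ 41.8 km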